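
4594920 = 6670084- 2075164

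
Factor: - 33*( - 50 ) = 2^1*3^1*5^2*11^1 = 1650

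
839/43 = 19 + 22/43=19.51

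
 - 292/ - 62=4 + 22/31=4.71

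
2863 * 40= 114520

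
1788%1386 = 402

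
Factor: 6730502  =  2^1*3365251^1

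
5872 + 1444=7316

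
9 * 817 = 7353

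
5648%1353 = 236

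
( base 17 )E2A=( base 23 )7gj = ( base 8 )7772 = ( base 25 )6DF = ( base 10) 4090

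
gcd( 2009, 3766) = 7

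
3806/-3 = - 1269 +1/3 = -1268.67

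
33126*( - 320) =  - 10600320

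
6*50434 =302604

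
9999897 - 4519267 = 5480630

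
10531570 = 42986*245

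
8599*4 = 34396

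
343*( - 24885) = -8535555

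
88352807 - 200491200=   -112138393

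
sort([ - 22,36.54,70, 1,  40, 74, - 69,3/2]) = [ - 69,  -  22, 1, 3/2, 36.54 , 40, 70,74]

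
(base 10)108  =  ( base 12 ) 90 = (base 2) 1101100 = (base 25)48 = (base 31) 3f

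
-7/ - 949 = 7/949 = 0.01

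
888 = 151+737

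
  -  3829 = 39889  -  43718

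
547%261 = 25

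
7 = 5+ 2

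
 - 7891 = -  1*7891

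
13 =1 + 12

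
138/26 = 5 + 4/13 = 5.31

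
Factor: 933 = 3^1 * 311^1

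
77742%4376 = 3350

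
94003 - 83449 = 10554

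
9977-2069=7908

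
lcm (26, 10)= 130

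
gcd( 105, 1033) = 1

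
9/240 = 3/80 = 0.04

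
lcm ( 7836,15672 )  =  15672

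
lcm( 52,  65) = 260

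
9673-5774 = 3899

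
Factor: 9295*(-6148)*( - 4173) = 2^2 * 3^1 * 5^1*11^1*13^3 * 29^1*53^1*107^1 = 238468839180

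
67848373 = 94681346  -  26832973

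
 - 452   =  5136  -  5588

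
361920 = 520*696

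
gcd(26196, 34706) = 74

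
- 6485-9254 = -15739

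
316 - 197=119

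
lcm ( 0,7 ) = 0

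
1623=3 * 541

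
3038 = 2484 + 554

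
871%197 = 83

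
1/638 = 1/638 =0.00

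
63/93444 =21/31148 = 0.00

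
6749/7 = 6749/7 =964.14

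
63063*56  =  3531528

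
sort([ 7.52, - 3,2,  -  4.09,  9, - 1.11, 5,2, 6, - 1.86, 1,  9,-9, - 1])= [ - 9 , - 4.09 , - 3, - 1.86, - 1.11, - 1, 1,2, 2,  5,6,  7.52,9, 9 ]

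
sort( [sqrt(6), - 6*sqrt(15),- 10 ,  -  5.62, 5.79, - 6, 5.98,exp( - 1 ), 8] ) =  [-6 * sqrt(15),  -  10, - 6, -5.62  ,  exp( - 1),  sqrt (6 ) , 5.79,  5.98 , 8 ] 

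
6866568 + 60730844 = 67597412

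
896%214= 40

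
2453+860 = 3313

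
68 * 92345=6279460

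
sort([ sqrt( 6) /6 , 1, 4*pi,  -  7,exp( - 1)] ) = [ - 7, exp(  -  1),sqrt( 6 ) /6,1,4 * pi] 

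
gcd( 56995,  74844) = 1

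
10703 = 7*1529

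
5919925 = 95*62315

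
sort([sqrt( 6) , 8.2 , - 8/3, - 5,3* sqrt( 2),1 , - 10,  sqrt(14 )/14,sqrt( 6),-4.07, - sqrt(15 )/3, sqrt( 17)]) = [  -  10 , - 5 ,-4.07, - 8/3, - sqrt( 15 ) /3, sqrt(14 )/14 , 1 , sqrt(6 ) , sqrt( 6 ),  sqrt( 17 ),3*sqrt( 2 ),8.2]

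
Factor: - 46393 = -17^1*2729^1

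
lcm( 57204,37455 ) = 3146220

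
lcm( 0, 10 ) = 0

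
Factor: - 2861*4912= -2^4*307^1*2861^1 = -14053232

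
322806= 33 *9782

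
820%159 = 25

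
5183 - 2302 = 2881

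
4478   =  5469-991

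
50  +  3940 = 3990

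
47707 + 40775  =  88482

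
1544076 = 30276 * 51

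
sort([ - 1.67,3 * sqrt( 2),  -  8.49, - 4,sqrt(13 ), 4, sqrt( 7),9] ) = [-8.49, - 4  , - 1.67, sqrt(7),sqrt(13), 4, 3*sqrt(2) , 9 ]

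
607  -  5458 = -4851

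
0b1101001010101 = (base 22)DK9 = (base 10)6741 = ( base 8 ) 15125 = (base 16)1a55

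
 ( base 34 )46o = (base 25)7j2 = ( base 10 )4852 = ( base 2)1001011110100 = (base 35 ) 3XM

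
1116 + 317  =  1433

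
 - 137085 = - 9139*15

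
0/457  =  0 = 0.00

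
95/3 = 95/3 = 31.67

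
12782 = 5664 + 7118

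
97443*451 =43946793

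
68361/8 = 68361/8 = 8545.12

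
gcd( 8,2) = 2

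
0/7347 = 0 = 0.00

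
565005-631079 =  - 66074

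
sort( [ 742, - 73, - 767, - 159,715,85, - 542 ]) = [  -  767, - 542, - 159, - 73,85,  715, 742]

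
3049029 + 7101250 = 10150279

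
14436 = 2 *7218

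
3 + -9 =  - 6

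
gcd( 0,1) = 1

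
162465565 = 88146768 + 74318797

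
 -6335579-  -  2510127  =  -3825452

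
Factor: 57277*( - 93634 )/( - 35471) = 5363074618/35471 = 2^1 * 11^1*41^1*79^(-1 )*127^1*449^( - 1 )* 46817^1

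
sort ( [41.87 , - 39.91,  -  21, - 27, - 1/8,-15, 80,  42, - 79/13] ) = [ - 39.91,-27,-21,  -  15, - 79/13,-1/8,41.87, 42  ,  80]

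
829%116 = 17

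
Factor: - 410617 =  -410617^1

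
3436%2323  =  1113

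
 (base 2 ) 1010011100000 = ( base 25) 8DJ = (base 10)5344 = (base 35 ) 4co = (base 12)3114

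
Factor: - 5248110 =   -  2^1*3^1 * 5^1*7^1*67^1*373^1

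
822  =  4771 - 3949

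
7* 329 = 2303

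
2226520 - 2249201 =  - 22681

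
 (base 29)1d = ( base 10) 42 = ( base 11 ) 39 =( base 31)1b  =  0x2a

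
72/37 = 1+ 35/37 = 1.95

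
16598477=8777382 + 7821095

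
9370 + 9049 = 18419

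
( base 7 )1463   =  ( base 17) 206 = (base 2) 1001001000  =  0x248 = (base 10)584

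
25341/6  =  8447/2 = 4223.50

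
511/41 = 12 + 19/41 =12.46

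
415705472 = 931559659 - 515854187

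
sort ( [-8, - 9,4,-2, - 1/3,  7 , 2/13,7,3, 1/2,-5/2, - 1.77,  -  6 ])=[-9, - 8,-6, - 5/2,  -  2, - 1.77, - 1/3,2/13,1/2, 3,4,7,7]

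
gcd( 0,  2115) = 2115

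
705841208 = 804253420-98412212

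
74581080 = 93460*798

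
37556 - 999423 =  - 961867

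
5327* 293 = 1560811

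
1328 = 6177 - 4849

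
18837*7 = 131859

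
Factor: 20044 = 2^2 * 5011^1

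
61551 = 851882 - 790331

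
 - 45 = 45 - 90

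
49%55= 49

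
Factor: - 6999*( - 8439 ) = 3^2 * 29^1*97^1*2333^1 = 59064561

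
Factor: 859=859^1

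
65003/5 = 13000 + 3/5=13000.60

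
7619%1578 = 1307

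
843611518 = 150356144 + 693255374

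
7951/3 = 7951/3= 2650.33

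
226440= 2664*85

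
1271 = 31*41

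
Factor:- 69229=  - 107^1 * 647^1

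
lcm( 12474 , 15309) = 336798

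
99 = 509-410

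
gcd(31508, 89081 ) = 1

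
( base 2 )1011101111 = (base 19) 21A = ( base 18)25D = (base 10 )751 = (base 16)2ef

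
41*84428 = 3461548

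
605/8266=605/8266=   0.07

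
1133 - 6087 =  - 4954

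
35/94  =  35/94= 0.37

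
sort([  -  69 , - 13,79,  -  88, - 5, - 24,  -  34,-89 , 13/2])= [ - 89, - 88,-69, - 34,-24, - 13 ,-5, 13/2, 79]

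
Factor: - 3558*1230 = -2^2*3^2*5^1*  41^1*593^1 = - 4376340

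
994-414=580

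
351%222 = 129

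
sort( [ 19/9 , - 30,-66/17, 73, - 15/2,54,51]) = [ - 30,  -  15/2, - 66/17 , 19/9,51 , 54, 73 ] 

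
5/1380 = 1/276 = 0.00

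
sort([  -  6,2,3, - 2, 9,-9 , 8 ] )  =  [ - 9, - 6,-2,2, 3,8,9 ] 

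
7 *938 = 6566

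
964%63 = 19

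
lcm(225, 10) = 450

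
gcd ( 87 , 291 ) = 3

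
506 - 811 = -305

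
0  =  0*2690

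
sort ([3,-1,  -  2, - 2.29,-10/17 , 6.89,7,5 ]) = [ - 2.29 , - 2,-1, - 10/17,  3, 5, 6.89,7]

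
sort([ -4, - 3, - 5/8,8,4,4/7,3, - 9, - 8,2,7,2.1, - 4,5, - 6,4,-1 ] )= [ - 9, - 8,-6, - 4, - 4, - 3, - 1 , - 5/8, 4/7,2,2.1,  3,  4,4,5,7,8 ] 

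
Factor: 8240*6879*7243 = 410554679280 = 2^4 * 3^1*5^1*103^1 * 2293^1*7243^1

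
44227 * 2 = 88454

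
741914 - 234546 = 507368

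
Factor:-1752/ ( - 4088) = 3/7 = 3^1* 7^( - 1)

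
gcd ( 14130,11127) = 3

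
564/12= 47 = 47.00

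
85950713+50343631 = 136294344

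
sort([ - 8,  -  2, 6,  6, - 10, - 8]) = [ - 10,-8 ,  -  8, - 2,6, 6] 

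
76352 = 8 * 9544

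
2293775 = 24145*95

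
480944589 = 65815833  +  415128756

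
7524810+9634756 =17159566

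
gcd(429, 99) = 33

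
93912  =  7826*12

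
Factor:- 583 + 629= 2^1*23^1  =  46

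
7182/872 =3591/436 = 8.24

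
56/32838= 28/16419 = 0.00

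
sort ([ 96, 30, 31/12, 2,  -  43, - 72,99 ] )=[  -  72, - 43,  2, 31/12,30,96, 99] 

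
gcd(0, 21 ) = 21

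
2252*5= 11260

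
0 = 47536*0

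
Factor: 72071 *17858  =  2^1*97^1*743^1  *  8929^1 =1287043918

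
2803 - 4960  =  -2157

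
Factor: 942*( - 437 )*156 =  - 64218024 = -  2^3*3^2*13^1*19^1*23^1*157^1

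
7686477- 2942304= 4744173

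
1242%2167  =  1242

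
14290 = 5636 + 8654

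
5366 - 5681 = -315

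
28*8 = 224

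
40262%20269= 19993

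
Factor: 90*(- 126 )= - 2^2 * 3^4 * 5^1* 7^1 =- 11340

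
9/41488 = 9/41488 = 0.00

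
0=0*75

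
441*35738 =15760458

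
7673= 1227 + 6446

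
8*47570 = 380560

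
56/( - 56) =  - 1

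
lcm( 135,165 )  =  1485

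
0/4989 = 0 = 0.00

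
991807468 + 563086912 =1554894380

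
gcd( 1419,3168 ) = 33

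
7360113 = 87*84599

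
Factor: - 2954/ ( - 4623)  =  2^1 * 3^(-1 ) * 7^1*23^(- 1 )*67^ ( - 1 )*211^1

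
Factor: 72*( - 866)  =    -  2^4*3^2*433^1=-62352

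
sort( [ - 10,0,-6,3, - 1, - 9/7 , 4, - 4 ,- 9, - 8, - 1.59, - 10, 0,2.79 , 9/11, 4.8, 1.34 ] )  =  [ - 10, - 10 ,-9,-8, - 6,-4, - 1.59, - 9/7, - 1, 0,0,9/11, 1.34 , 2.79, 3, 4,4.8 ] 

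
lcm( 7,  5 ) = 35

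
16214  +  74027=90241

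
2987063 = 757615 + 2229448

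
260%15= 5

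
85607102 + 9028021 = 94635123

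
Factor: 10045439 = 2381^1 * 4219^1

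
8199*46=377154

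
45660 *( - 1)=  -  45660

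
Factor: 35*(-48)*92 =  - 154560 = - 2^6*3^1*5^1*7^1*23^1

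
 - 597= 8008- 8605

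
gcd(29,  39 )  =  1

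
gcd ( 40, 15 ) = 5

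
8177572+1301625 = 9479197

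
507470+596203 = 1103673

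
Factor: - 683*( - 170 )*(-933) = - 2^1*3^1*5^1*17^1*311^1*683^1 = -108330630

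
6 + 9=15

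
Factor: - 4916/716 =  - 179^( - 1 ) * 1229^1=- 1229/179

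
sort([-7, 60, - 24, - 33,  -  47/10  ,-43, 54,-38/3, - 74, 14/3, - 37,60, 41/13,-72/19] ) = [-74, - 43,  -  37,-33,  -  24,-38/3, - 7,-47/10, - 72/19,  41/13,  14/3 , 54 , 60,60 ]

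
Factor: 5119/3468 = 2^(-2)*3^( - 1 )*17^( - 2)*5119^1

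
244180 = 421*580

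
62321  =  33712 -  - 28609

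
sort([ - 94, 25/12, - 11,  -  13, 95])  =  [ - 94, - 13, - 11, 25/12 , 95 ] 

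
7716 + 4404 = 12120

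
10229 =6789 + 3440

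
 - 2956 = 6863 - 9819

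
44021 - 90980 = -46959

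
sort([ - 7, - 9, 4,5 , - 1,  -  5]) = [ - 9, - 7, - 5,-1,4, 5]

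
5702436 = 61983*92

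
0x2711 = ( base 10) 10001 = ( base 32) 9oh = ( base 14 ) 3905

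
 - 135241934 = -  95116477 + -40125457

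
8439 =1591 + 6848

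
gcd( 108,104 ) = 4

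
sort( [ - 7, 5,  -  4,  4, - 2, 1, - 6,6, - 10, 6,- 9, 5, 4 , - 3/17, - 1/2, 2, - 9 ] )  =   [-10, - 9,- 9 ,- 7, -6, - 4, - 2, - 1/2, - 3/17, 1,2,4, 4,5, 5,6, 6 ]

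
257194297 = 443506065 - 186311768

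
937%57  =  25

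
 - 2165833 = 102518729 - 104684562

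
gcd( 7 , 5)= 1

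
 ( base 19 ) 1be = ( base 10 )584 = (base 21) 16h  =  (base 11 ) 491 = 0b1001001000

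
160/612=40/153 = 0.26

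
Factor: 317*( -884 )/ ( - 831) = 2^2 * 3^ ( - 1)*13^1*17^1*277^ ( - 1)*317^1 = 280228/831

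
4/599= 4/599  =  0.01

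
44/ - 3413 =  - 1 + 3369/3413  =  -0.01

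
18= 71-53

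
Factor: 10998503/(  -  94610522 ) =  - 2^ (- 1)*911^1*1579^ (  -  1)*12073^1*29959^( - 1)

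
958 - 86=872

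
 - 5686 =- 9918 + 4232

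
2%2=0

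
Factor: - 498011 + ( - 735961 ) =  -2^2*3^2*151^1*227^1 = -1233972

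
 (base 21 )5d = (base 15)7d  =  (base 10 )118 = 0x76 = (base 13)91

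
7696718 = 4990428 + 2706290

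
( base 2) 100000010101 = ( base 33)1TN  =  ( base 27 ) 2MH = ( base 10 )2069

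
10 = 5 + 5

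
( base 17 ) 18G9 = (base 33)6TF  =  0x1D52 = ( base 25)c06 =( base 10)7506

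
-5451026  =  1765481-7216507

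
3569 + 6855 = 10424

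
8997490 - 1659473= 7338017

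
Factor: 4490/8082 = 3^ ( - 2)*5^1 = 5/9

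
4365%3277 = 1088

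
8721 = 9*969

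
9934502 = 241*41222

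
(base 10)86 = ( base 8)126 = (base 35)2G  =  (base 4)1112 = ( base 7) 152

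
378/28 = 27/2 = 13.50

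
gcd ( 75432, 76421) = 1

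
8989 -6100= 2889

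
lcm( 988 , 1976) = 1976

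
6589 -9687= - 3098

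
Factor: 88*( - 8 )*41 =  -28864 = - 2^6*11^1*41^1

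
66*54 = 3564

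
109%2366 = 109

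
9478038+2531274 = 12009312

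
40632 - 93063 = -52431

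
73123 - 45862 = 27261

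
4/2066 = 2/1033 = 0.00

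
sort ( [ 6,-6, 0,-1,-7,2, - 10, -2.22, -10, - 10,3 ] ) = [ - 10, -10, - 10, - 7, - 6, - 2.22,  -  1,0, 2, 3, 6]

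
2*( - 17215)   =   - 34430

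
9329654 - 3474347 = 5855307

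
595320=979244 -383924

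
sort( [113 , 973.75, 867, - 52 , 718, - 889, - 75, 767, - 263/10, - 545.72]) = [ - 889 , - 545.72, - 75, - 52, - 263/10,113,718,767, 867, 973.75]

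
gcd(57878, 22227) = 1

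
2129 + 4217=6346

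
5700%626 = 66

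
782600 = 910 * 860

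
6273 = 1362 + 4911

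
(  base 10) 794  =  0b1100011010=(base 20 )1JE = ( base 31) pj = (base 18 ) 282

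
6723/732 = 2241/244  =  9.18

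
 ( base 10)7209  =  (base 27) 9O0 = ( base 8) 16051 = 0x1c29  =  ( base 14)28AD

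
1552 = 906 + 646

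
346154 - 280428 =65726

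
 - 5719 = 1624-7343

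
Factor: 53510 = 2^1 *5^1*5351^1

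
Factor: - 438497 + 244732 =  - 193765 = -5^1*11^1*13^1 * 271^1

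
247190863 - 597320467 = -350129604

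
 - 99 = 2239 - 2338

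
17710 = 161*110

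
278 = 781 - 503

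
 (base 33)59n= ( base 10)5765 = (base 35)4OP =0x1685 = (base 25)95f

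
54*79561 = 4296294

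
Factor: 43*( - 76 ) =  - 2^2*19^1*43^1 = - 3268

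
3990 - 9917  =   - 5927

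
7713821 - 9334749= - 1620928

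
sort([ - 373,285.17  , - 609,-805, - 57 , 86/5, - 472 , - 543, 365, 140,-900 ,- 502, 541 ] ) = [ - 900, - 805,  -  609, - 543 , - 502, - 472 ,-373, - 57 , 86/5, 140, 285.17,  365,541]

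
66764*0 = 0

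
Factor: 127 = 127^1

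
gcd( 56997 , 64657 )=1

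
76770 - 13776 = 62994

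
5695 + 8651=14346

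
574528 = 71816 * 8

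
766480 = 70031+696449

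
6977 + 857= 7834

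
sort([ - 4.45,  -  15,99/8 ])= [-15, - 4.45 , 99/8 ] 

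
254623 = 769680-515057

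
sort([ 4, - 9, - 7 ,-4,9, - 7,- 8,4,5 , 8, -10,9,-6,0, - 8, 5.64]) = [-10, - 9,- 8, - 8, - 7, - 7, - 6, - 4,0,  4,4,5,5.64,8 , 9, 9]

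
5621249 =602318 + 5018931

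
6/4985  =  6/4985= 0.00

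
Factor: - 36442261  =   - 2137^1*17053^1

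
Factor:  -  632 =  - 2^3*79^1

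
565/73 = 565/73 = 7.74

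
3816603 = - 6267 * ( - 609)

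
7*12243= 85701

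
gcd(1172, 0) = 1172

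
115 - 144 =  - 29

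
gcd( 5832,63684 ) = 36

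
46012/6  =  23006/3= 7668.67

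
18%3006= 18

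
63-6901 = -6838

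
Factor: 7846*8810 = 69123260 = 2^2*5^1*881^1*3923^1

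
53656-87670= - 34014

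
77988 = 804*97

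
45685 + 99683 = 145368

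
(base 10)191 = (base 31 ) 65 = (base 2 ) 10111111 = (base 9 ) 232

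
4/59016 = 1/14754 = 0.00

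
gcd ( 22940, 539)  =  1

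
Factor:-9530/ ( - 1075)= 2^1 * 5^( - 1)*43^( - 1)*953^1=1906/215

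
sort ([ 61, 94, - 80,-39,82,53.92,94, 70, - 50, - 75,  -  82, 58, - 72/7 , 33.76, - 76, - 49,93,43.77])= [ - 82,  -  80,- 76, - 75, - 50,  -  49, - 39, - 72/7, 33.76,43.77,53.92, 58,61,70,  82,93,94, 94]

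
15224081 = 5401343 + 9822738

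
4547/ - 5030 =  - 1+483/5030 = - 0.90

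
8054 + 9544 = 17598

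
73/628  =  73/628 = 0.12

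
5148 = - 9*(- 572) 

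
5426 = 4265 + 1161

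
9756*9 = 87804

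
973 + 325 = 1298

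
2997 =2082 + 915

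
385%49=42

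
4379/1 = 4379 = 4379.00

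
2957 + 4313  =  7270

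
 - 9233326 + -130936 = -9364262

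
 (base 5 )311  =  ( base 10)81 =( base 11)74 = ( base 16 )51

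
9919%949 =429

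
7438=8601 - 1163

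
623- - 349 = 972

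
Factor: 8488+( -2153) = 6335 = 5^1* 7^1 * 181^1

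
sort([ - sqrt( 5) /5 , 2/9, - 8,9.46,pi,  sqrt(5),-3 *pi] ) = [-3*pi, - 8 , - sqrt (5)/5 , 2/9,sqrt (5), pi, 9.46]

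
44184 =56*789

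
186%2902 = 186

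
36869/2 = 36869/2 = 18434.50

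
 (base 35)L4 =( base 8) 1343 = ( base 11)612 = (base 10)739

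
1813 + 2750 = 4563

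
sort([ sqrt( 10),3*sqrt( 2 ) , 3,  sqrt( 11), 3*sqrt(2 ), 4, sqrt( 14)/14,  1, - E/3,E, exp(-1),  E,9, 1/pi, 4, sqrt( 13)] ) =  [ - E/3, sqrt(14)/14,1/pi, exp( - 1 ),1, E,  E,3, sqrt(10) , sqrt(11) , sqrt(13), 4, 4, 3 *sqrt(2),3*sqrt( 2), 9 ] 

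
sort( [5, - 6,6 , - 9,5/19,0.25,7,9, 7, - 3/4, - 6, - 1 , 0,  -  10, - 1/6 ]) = [-10, - 9, - 6,-6, - 1, - 3/4, - 1/6, 0,0.25, 5/19,5,6,7,7,9] 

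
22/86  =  11/43=0.26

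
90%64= 26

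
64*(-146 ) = -9344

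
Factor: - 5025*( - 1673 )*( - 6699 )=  - 56317320675 =- 3^2 * 5^2 * 7^2*11^1*29^1*67^1*239^1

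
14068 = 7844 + 6224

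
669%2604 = 669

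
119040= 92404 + 26636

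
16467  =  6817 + 9650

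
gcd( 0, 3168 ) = 3168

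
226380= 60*3773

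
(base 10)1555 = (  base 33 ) 1E4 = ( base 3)2010121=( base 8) 3023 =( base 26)27l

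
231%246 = 231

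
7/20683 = 7/20683 = 0.00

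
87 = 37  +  50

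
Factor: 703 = 19^1*37^1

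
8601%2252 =1845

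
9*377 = 3393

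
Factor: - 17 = - 17^1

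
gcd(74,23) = 1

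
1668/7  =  1668/7 = 238.29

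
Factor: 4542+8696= 13238 = 2^1*6619^1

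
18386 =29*634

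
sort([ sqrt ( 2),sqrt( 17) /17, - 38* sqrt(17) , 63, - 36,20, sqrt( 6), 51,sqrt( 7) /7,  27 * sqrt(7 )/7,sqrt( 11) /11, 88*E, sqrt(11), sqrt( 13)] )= [-38*sqrt( 17), - 36, sqrt(17)/17,sqrt(11)/11,sqrt ( 7 ) /7,sqrt(2), sqrt (6)  ,  sqrt( 11),sqrt(13),27*sqrt( 7)/7,20,51, 63,88*E ] 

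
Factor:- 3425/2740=-5/4=   - 2^( - 2)*5^1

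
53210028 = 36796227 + 16413801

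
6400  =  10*640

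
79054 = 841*94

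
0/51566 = 0 = 0.00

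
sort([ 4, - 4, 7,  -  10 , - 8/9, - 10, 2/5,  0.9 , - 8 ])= [ - 10, - 10,  -  8  , - 4, - 8/9,2/5 , 0.9, 4, 7 ]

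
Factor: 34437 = 3^1*13^1 * 883^1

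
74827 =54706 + 20121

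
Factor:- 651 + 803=152 = 2^3*19^1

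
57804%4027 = 1426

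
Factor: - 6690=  - 2^1*3^1*5^1 * 223^1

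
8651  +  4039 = 12690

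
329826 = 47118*7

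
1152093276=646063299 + 506029977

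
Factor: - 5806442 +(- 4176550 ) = -2^4*3^1*31^1*6709^1 = - 9982992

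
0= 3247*0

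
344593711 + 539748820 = 884342531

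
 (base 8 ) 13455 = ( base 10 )5933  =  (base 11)4504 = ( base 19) g85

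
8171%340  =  11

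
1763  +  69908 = 71671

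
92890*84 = 7802760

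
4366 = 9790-5424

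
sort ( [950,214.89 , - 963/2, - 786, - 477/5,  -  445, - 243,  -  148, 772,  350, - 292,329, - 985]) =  [ - 985,  -  786, - 963/2, - 445, - 292, - 243, - 148, - 477/5,214.89,329, 350,772,950 ]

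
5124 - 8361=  - 3237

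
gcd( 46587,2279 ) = 53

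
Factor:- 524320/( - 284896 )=565/307=5^1 * 113^1*307^( - 1)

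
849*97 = 82353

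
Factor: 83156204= 2^2*20789051^1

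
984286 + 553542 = 1537828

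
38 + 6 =44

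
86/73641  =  86/73641 = 0.00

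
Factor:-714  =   -2^1*3^1 * 7^1 * 17^1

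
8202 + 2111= 10313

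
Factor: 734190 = 2^1*3^1*5^1 * 24473^1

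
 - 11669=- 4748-6921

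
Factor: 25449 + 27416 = 5^1* 97^1 * 109^1=52865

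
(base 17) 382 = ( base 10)1005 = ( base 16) 3ED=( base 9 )1336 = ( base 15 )470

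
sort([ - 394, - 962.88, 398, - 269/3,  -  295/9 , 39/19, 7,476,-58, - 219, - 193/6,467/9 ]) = [ - 962.88, - 394, - 219, - 269/3, - 58, - 295/9, - 193/6,39/19, 7, 467/9 , 398,  476 ] 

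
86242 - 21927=64315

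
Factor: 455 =5^1 * 7^1 * 13^1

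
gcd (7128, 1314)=18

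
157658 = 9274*17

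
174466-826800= -652334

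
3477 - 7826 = -4349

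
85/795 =17/159  =  0.11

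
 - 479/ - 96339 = 479/96339 = 0.00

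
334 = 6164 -5830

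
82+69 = 151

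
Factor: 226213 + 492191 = 2^2*3^1*131^1*457^1= 718404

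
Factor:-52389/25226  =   - 2^( - 1)*3^2*5821^1* 12613^ ( - 1 )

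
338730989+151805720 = 490536709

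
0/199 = 0= 0.00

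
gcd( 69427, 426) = 1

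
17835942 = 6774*2633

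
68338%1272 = 922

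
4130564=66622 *62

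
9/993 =3/331  =  0.01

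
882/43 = 882/43 = 20.51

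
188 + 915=1103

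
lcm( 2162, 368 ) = 17296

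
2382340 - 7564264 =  - 5181924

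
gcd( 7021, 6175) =1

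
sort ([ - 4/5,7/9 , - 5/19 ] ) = [ - 4/5, - 5/19,7/9 ] 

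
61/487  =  61/487 = 0.13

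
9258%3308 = 2642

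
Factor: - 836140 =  - 2^2*5^1*97^1*431^1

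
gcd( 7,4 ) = 1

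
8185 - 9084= - 899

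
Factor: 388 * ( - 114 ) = - 2^3*3^1*19^1*97^1 = - 44232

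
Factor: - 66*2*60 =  - 2^4*3^2*5^1 * 11^1=- 7920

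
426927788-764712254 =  - 337784466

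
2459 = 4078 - 1619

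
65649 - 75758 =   -  10109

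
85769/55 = 85769/55 = 1559.44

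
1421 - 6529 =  - 5108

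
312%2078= 312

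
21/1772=21/1772 = 0.01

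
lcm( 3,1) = 3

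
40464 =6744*6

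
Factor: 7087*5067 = 3^2*19^1 * 373^1*563^1 = 35909829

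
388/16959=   388/16959= 0.02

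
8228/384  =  2057/96 =21.43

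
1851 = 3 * 617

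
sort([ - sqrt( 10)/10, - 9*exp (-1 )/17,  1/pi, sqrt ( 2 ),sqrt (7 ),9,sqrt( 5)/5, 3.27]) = [ - sqrt ( 10)/10 , - 9*exp ( - 1 ) /17, 1/pi,sqrt( 5 ) /5  ,  sqrt ( 2 ) , sqrt(7), 3.27, 9]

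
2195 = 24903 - 22708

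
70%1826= 70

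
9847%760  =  727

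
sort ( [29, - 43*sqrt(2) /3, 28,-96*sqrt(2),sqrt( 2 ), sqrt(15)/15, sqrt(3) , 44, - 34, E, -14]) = [-96*sqrt(2),-34,-43 * sqrt(2)/3,-14, sqrt(15)/15, sqrt(2),sqrt(3),  E,28,29,44]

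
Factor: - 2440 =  - 2^3*5^1*61^1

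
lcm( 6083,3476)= 24332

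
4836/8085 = 1612/2695 = 0.60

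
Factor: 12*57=684  =  2^2*3^2*19^1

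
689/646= 1 + 43/646=1.07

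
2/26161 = 2/26161 = 0.00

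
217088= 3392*64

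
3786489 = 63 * 60103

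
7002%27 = 9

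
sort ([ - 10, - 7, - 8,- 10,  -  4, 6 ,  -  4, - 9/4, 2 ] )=[ - 10, - 10, - 8, - 7, - 4, - 4, -9/4,2, 6 ] 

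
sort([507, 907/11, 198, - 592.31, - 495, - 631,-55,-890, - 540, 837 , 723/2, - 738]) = [ - 890, - 738, - 631, - 592.31, -540, - 495, - 55,907/11, 198, 723/2,507,837]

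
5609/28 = 200 + 9/28 = 200.32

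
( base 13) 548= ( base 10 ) 905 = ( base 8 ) 1611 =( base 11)753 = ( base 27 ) 16e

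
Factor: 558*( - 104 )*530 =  - 30756960 = - 2^5*3^2*5^1*13^1*31^1*53^1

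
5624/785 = 5624/785= 7.16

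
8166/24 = 340  +  1/4=340.25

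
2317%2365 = 2317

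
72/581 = 72/581 =0.12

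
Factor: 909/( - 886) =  -2^ ( - 1)*3^2*101^1 * 443^(  -  1) 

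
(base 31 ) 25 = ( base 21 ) 34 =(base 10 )67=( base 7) 124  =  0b1000011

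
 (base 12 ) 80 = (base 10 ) 96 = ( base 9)116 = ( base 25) 3l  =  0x60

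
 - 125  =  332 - 457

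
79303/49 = 11329/7 = 1618.43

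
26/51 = 26/51 = 0.51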